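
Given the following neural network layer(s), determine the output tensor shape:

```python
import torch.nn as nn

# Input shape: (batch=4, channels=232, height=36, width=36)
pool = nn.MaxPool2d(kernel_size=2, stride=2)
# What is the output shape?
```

Input: (4, 232, 36, 36) -> Output: (4, 232, 18, 18)

Answer: (4, 232, 18, 18)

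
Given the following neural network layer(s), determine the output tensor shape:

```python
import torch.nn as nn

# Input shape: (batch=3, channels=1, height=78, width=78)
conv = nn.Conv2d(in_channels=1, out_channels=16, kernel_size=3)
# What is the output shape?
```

Input: (3, 1, 78, 78) -> Output: (3, 16, 76, 76)

Answer: (3, 16, 76, 76)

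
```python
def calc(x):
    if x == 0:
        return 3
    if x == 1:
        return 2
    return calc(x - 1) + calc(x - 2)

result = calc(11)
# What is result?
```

Build up from base cases: calc(0)=3, calc(1)=2, calc(2)=5, calc(3)=7, calc(4)=12, calc(5)=19, calc(6)=31, ..., calc(11)=343

Answer: 343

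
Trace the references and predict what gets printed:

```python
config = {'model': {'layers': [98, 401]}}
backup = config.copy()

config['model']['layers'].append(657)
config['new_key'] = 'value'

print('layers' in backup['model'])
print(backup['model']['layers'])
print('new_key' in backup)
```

Key concept: shallow copy gotcha with nested dict.
Step by step:
`config = {'model': {'layers': [98, 401]}}` → config = {'model': {'layers': [98, 401]}}
`backup = config.copy()` → backup = {'model': {'layers': [98, 401]}}
`config['model']['layers'].append(657)` → config = {'model': {'layers': [98, 401, 657]}}; backup = {'model': {'layers': [98, 401, 657]}}
`config['new_key'] = 'value'` → config = {'model': {'layers': [98, 401, 657]}, 'new_key': 'value'}
`print('layers' in backup['model'])` → prints True
`print(backup['model']['layers'])` → prints [98, 401, 657]
`print('new_key' in backup)` → prints False

Answer:
True
[98, 401, 657]
False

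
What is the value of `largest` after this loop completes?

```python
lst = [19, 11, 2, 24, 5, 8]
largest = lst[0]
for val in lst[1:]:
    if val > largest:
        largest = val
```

Maximum of [19, 11, 2, 24, 5, 8]
`largest` takes the values: 19 → 24

Answer: 24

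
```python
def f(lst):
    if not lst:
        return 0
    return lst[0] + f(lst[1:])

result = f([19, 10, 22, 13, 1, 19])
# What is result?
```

19 + 10 + 22 + 13 + 1 + 19 + 0 = 84

Answer: 84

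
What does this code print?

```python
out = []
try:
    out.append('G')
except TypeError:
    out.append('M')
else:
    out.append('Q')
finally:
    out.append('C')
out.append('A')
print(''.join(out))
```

Execution trace: 'G' (try body, no exception) → 'Q' (else) → 'C' (finally) → 'A' (after the try/except). Output: GQCA

Answer: GQCA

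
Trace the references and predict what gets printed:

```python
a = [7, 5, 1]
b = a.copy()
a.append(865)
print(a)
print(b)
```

Key concept: list.copy() creates independent copy.
Step by step:
`a = [7, 5, 1]` → a = [7, 5, 1]
`b = a.copy()` → b = [7, 5, 1]
`a.append(865)` → a = [7, 5, 1, 865]
`print(a)` → prints [7, 5, 1, 865]
`print(b)` → prints [7, 5, 1]

Answer:
[7, 5, 1, 865]
[7, 5, 1]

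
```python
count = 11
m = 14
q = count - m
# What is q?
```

Trace:
`count = 11` → count = 11
`m = 14` → m = 14
`q = count - m` → q = -3
So q = -3

Answer: -3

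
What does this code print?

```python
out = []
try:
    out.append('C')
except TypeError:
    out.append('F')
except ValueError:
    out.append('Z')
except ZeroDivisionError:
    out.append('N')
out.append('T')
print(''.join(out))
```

Execution trace: 'C' (try body, no exception) → 'T' (after the try/except). Output: CT

Answer: CT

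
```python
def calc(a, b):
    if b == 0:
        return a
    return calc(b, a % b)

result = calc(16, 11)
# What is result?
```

calc(16, 11) -> calc(11, 5) -> calc(5, 1) -> calc(1, 0) -> 1

Answer: 1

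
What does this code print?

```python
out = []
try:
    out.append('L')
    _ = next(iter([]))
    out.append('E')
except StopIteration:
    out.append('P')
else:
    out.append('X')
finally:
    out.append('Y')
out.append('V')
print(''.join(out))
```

Execution trace: 'L' (try body) → 'P' (except StopIteration) → 'Y' (finally) → 'V' (after the try/except). Output: LPYV

Answer: LPYV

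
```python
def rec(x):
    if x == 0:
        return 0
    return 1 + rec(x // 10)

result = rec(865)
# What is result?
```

Count of digits of 865: 3

Answer: 3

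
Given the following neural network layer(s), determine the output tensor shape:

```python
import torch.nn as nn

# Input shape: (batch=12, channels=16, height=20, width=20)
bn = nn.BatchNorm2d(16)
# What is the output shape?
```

Input: (12, 16, 20, 20) -> Output: (12, 16, 20, 20)

Answer: (12, 16, 20, 20)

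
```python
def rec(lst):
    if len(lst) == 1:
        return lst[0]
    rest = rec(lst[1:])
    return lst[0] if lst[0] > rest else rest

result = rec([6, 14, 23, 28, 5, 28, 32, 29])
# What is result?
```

Recursive max over [6, 14, 23, 28, 5, 28, 32, 29] = 32

Answer: 32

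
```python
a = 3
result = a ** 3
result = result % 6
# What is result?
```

Trace:
`a = 3` → a = 3
`result = a ** 3` → result = 27
`result = result % 6` → result = 3
So result = 3

Answer: 3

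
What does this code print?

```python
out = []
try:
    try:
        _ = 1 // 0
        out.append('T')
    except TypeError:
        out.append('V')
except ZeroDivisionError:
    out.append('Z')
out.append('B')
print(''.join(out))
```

Execution trace: 'Z' (outer except ZeroDivisionError) → 'B' (after the try/except). Output: ZB

Answer: ZB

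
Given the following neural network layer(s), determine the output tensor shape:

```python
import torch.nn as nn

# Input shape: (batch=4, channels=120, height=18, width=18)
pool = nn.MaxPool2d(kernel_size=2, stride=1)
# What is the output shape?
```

Input: (4, 120, 18, 18) -> Output: (4, 120, 17, 17)

Answer: (4, 120, 17, 17)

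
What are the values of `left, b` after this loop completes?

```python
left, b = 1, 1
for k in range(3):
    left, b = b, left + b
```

Fibonacci: after 3 iterations
`left, b` takes the values: (1, 1) → (1, 2) → (2, 3) → (3, 5)

Answer: 3, 5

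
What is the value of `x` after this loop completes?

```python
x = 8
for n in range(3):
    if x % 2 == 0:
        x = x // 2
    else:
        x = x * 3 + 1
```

Collatz-style transformation from 8
`x` takes the values: 8 → 4 → 2 → 1

Answer: 1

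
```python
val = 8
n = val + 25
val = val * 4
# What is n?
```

Trace:
`val = 8` → val = 8
`n = val + 25` → n = 33
`val = val * 4` → val = 32
So n = 33

Answer: 33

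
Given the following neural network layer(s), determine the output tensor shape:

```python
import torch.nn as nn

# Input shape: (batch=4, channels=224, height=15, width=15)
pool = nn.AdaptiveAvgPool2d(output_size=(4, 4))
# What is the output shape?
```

Input: (4, 224, 15, 15) -> Output: (4, 224, 4, 4)

Answer: (4, 224, 4, 4)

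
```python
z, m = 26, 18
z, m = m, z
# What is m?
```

Trace:
`z, m = 26, 18` → z = 26; m = 18
`z, m = m, z` → z = 18; m = 26
So m = 26

Answer: 26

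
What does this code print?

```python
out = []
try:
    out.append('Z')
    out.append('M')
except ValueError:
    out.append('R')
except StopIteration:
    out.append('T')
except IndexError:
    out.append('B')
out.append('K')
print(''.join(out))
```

Execution trace: 'Z' (try body) → 'M' (try body, no exception) → 'K' (after the try/except). Output: ZMK

Answer: ZMK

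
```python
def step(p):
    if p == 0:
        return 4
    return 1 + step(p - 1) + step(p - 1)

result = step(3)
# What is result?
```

step(p) = 1 + 2·step(p-1), step(0)=4. Closed form: (4+1)·2^3 - 1 = 39.

Answer: 39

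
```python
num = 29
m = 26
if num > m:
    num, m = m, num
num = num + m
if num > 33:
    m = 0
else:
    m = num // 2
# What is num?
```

Trace:
`num = 29` → num = 29
`m = 26` → m = 26
`if num > m: ...` → num > m is True → num = 26; m = 29
`num = num + m` → num = 55
`if num > 33: ...` → num > 33 is True → m = 0
So num = 55

Answer: 55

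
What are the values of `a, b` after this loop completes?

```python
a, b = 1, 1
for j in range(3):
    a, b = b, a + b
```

Fibonacci: after 3 iterations
`a, b` takes the values: (1, 1) → (1, 2) → (2, 3) → (3, 5)

Answer: 3, 5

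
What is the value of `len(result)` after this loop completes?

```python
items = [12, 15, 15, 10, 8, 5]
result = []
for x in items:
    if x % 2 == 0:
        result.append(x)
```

Count even numbers in [12, 15, 15, 10, 8, 5]
`result` takes the values: [] → [12] → [12, 10] → [12, 10, 8]
So `len(result)` = 3

Answer: 3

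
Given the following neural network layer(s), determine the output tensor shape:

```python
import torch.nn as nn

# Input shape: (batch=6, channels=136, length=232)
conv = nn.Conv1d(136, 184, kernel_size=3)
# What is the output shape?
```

Input: (6, 136, 232) -> Output: (6, 184, 230)

Answer: (6, 184, 230)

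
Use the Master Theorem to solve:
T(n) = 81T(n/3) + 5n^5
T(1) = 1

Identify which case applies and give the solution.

a=81, b=3, f(n)=5n^5. log_3(81) = 4. Since c=5 > 4 and the regularity condition holds (81(n/3)^5 = (81/3^5)n^5 with 81/3^5 < 1), Case 3 applies: T(n) = Θ(f(n)) = O(n^5).

Answer: O(n^5) - Case 3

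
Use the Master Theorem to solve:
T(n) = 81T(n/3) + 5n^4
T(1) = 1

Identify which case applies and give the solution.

a=81, b=3, f(n)=5n^4. log_3(81) = 4. Since c=4 = 4, Case 2 applies: T(n) = Θ(n^log_b(a) · log n) = O(n^4 log n).

Answer: O(n^4 log n) - Case 2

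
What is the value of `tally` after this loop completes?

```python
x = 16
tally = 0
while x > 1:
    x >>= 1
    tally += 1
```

Count right shifts until 1
`tally` takes the values: 0 → 1 → 2 → 3 → 4

Answer: 4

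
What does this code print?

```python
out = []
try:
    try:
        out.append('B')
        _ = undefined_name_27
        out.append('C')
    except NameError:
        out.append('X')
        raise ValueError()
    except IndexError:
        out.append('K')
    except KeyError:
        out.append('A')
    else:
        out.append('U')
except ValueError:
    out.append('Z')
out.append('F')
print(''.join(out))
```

Execution trace: 'B' (inner try body) → 'X' (inner except NameError) → 'Z' (outer except ValueError) → 'F' (after the try/except). Output: BXZF

Answer: BXZF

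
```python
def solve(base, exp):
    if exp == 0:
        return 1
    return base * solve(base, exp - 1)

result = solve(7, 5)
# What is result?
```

solve(7, 5) = 7 * 7 * 7 * 7 * 7 = 16807

Answer: 16807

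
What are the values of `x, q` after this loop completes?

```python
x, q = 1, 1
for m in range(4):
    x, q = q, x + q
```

Fibonacci: after 4 iterations
`x, q` takes the values: (1, 1) → (1, 2) → (2, 3) → (3, 5) → (5, 8)

Answer: 5, 8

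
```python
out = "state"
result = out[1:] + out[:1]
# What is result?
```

Trace:
`out = "state"` → out = 'state'
`result = out[1:] + out[:1]` → result = 'tates'
So result = 'tates'

Answer: 'tates'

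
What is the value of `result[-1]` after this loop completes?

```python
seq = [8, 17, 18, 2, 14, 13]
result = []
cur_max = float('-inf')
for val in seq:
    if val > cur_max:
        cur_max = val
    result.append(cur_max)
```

Running max ends at 18
`result` takes the values: [] → [8] → [8, 17] → [8, 17, 18] → [8, 17, 18, 18] → [8, 17, 18, 18, 18] → [8, 17, 18, 18, 18, 18]
So `result[-1]` = 18

Answer: 18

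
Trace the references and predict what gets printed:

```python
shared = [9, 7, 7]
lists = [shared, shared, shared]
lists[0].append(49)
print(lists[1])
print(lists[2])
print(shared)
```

Key concept: list of same reference.
Step by step:
`shared = [9, 7, 7]` → shared = [9, 7, 7]
`lists = [shared, shared, shared]` → lists = [[9, 7, 7], [9, 7, 7], [9, 7, 7]]
`lists[0].append(49)` → shared = [9, 7, 7, 49]; lists = [[9, 7, 7, 49], [9, 7, 7, 49], [9, 7, 7, 49]]
`print(lists[1])` → prints [9, 7, 7, 49]
`print(lists[2])` → prints [9, 7, 7, 49]
`print(shared)` → prints [9, 7, 7, 49]

Answer:
[9, 7, 7, 49]
[9, 7, 7, 49]
[9, 7, 7, 49]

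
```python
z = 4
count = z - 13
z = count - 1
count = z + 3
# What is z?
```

Trace:
`z = 4` → z = 4
`count = z - 13` → count = -9
`z = count - 1` → z = -10
`count = z + 3` → count = -7
So z = -10

Answer: -10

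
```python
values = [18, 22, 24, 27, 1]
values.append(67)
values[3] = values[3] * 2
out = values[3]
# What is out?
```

Trace:
`values = [18, 22, 24, 27, 1]` → values = [18, 22, 24, 27, 1]
`values.append(67)` → values = [18, 22, 24, 27, 1, 67]
`values[3] = values[3] * 2` → values = [18, 22, 24, 54, 1, 67]
`out = values[3]` → out = 54
So out = 54

Answer: 54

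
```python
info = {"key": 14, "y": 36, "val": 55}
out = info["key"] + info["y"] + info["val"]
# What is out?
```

Trace:
`info = {"key": 14, "y": 36, "val": 55}` → info = {'key': 14, 'y': 36, 'val': 55}
`out = info["key"] + info["y"] + info["val"]` → out = 105
So out = 105

Answer: 105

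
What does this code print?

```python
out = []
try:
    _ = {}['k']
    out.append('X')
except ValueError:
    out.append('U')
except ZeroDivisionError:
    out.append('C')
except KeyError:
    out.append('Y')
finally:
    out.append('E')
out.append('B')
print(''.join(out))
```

Execution trace: 'Y' (except KeyError) → 'E' (finally) → 'B' (after the try/except). Output: YEB

Answer: YEB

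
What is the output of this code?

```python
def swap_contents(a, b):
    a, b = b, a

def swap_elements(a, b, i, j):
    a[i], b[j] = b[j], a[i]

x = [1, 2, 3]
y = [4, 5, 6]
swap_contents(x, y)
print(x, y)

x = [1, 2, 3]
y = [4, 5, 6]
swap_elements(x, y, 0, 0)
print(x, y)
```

Key concept: parameter rebinding vs mutation.
Step by step:
`x = [1, 2, 3]` → x = [1, 2, 3]
`y = [4, 5, 6]` → y = [4, 5, 6]
`swap_contents(x, y)` → no visible change to tracked variables
`print(x, y)` → prints [1, 2, 3] [4, 5, 6]
`x = [1, 2, 3]` → x = [1, 2, 3]
`y = [4, 5, 6]` → y = [4, 5, 6]
`swap_elements(x, y, 0, 0)` → x = [4, 2, 3]; y = [1, 5, 6]
`print(x, y)` → prints [4, 2, 3] [1, 5, 6]

Answer:
[1, 2, 3] [4, 5, 6]
[4, 2, 3] [1, 5, 6]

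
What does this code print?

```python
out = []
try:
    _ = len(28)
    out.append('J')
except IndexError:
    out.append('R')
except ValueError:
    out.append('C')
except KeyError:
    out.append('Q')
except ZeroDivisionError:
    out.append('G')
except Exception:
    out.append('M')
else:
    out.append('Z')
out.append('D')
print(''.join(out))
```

Execution trace: 'M' (except Exception) → 'D' (after the try/except). Output: MD

Answer: MD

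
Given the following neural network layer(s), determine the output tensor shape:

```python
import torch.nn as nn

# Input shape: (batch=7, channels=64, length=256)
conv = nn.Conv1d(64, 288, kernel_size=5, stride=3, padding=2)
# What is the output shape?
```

Input: (7, 64, 256) -> Output: (7, 288, 86)

Answer: (7, 288, 86)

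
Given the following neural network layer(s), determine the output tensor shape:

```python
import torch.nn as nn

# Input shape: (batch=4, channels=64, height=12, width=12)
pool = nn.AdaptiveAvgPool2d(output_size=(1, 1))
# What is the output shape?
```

Input: (4, 64, 12, 12) -> Output: (4, 64, 1, 1)

Answer: (4, 64, 1, 1)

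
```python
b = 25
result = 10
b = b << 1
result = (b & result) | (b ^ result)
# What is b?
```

Trace:
`b = 25` → b = 25
`result = 10` → result = 10
`b = b << 1` → b = 50
`result = (b & result) | (b ^ result)` → result = 58
So b = 50

Answer: 50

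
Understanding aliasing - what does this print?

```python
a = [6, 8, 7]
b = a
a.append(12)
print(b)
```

Key concept: basic list aliasing.
Step by step:
`a = [6, 8, 7]` → a = [6, 8, 7]
`b = a` → b = [6, 8, 7] (same object as a)
`a.append(12)` → a = [6, 8, 7, 12] (same object as b); b = [6, 8, 7, 12] (same object as a)
`print(b)` → prints [6, 8, 7, 12]

Answer: [6, 8, 7, 12]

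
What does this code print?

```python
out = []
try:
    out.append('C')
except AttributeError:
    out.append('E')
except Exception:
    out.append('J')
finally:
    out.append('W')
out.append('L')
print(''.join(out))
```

Execution trace: 'C' (try body, no exception) → 'W' (finally) → 'L' (after the try/except). Output: CWL

Answer: CWL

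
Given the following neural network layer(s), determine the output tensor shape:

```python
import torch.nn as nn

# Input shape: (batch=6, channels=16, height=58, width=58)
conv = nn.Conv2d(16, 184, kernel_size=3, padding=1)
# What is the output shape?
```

Input: (6, 16, 58, 58) -> Output: (6, 184, 58, 58)

Answer: (6, 184, 58, 58)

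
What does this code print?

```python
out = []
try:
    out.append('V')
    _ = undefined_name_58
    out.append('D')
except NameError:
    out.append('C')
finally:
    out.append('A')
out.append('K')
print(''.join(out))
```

Execution trace: 'V' (try body) → 'C' (except NameError) → 'A' (finally) → 'K' (after the try/except). Output: VCAK

Answer: VCAK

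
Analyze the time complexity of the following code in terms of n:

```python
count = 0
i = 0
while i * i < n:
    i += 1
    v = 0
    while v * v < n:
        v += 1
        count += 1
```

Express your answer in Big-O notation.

Each loop level contributes: √n × √n. Multiplying the contributions gives O(n).

Answer: O(n)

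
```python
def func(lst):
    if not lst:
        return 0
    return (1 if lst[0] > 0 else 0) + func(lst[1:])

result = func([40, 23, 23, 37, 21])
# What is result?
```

Count of positive elements in [40, 23, 23, 37, 21] = 5

Answer: 5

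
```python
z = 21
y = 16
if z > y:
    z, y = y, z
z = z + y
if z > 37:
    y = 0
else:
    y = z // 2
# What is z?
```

Trace:
`z = 21` → z = 21
`y = 16` → y = 16
`if z > y: ...` → z > y is True → z = 16; y = 21
`z = z + y` → z = 37
`if z > 37: ...` → z > 37 is False, take else branch → y = 18
So z = 37

Answer: 37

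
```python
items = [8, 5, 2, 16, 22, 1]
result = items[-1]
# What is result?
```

Trace:
`items = [8, 5, 2, 16, 22, 1]` → items = [8, 5, 2, 16, 22, 1]
`result = items[-1]` → result = 1
So result = 1

Answer: 1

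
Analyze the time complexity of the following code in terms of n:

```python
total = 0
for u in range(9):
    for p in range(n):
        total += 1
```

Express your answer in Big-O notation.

Each loop level contributes: 1 × n. Multiplying the contributions gives O(n).

Answer: O(n)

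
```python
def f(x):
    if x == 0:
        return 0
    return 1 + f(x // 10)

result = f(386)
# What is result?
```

Count of digits of 386: 3

Answer: 3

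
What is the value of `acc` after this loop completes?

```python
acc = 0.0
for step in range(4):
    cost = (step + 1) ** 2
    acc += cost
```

Sum of squared losses 1² + 2² + ... + 4²
`acc` takes the values: 0.0 → 1.0 → 5.0 → 14.0 → 30.0

Answer: 30.0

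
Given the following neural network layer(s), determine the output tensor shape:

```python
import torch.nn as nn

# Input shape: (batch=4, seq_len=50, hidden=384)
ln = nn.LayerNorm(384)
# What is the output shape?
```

Input: (4, 50, 384) -> Output: (4, 50, 384)

Answer: (4, 50, 384)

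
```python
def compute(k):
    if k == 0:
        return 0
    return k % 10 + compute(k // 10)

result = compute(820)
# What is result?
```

Sum of digits of 820: 0 + 2 + 8 = 10

Answer: 10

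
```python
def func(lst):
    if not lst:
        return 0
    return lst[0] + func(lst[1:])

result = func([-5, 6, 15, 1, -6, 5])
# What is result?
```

(-5) + 6 + 15 + 1 + (-6) + 5 + 0 = 16

Answer: 16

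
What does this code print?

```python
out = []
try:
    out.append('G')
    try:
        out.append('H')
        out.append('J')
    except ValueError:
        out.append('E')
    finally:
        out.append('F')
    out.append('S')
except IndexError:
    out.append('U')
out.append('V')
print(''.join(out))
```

Execution trace: 'G' (try body) → 'H' (inner try body) → 'J' (inner try body, no exception) → 'F' (inner finally) → 'S' (try body, no exception) → 'V' (after the try/except). Output: GHJFSV

Answer: GHJFSV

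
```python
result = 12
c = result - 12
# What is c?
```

Trace:
`result = 12` → result = 12
`c = result - 12` → c = 0
So c = 0

Answer: 0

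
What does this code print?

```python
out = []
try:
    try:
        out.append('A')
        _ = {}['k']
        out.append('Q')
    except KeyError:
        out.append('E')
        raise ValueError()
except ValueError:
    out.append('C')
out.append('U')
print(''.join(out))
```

Execution trace: 'A' (inner try body) → 'E' (inner except KeyError) → 'C' (outer except ValueError) → 'U' (after the try/except). Output: AECU

Answer: AECU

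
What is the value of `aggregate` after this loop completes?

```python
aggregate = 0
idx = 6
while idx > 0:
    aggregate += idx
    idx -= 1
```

Sum 6 down to 1
`aggregate` takes the values: 0 → 6 → 11 → 15 → 18 → 20 → 21

Answer: 21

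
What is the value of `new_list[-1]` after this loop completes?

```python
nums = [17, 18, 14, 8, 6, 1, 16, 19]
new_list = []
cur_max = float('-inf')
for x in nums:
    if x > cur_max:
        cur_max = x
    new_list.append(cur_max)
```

Running max ends at 19
`new_list` takes the values: [] → [17] → [17, 18] → [17, 18, 18] → [17, 18, 18, 18] → [17, 18, 18, 18, 18] → [17, 18, 18, 18, 18, 18] → [17, 18, 18, 18, 18, 18, 18] → [17, 18, 18, 18, 18, 18, 18, 19]
So `new_list[-1]` = 19

Answer: 19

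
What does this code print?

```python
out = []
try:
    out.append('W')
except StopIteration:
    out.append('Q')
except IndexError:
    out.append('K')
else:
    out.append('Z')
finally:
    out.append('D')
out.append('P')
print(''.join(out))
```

Execution trace: 'W' (try body, no exception) → 'Z' (else) → 'D' (finally) → 'P' (after the try/except). Output: WZDP

Answer: WZDP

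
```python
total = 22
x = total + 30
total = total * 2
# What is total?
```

Trace:
`total = 22` → total = 22
`x = total + 30` → x = 52
`total = total * 2` → total = 44
So total = 44

Answer: 44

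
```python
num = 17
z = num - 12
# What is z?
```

Trace:
`num = 17` → num = 17
`z = num - 12` → z = 5
So z = 5

Answer: 5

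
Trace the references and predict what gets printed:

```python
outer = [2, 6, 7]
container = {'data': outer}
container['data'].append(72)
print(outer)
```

Key concept: dict holds reference to list.
Step by step:
`outer = [2, 6, 7]` → outer = [2, 6, 7]
`container = {'data': outer}` → container = {'data': [2, 6, 7]}
`container['data'].append(72)` → outer = [2, 6, 7, 72]; container = {'data': [2, 6, 7, 72]}
`print(outer)` → prints [2, 6, 7, 72]

Answer: [2, 6, 7, 72]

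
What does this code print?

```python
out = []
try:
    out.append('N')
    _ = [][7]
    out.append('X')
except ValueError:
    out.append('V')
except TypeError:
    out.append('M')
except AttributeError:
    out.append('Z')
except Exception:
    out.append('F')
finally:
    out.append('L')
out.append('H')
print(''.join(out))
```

Execution trace: 'N' (try body) → 'F' (except Exception) → 'L' (finally) → 'H' (after the try/except). Output: NFLH

Answer: NFLH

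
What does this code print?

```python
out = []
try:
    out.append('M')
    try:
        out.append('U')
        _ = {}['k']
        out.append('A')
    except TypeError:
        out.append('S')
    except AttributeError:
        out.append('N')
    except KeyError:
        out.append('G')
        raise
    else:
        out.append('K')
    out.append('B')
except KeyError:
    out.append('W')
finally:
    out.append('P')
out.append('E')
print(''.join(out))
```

Execution trace: 'M' (try body) → 'U' (inner try body) → 'G' (inner except KeyError) → 'W' (except KeyError) → 'P' (finally) → 'E' (after the try/except). Output: MUGWPE

Answer: MUGWPE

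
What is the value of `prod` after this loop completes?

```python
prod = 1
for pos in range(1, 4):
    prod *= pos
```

3! = 6
`prod` takes the values: 1 → 2 → 6

Answer: 6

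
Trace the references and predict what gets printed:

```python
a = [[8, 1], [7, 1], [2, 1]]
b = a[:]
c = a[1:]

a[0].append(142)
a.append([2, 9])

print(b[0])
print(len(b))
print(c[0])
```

Key concept: slice with nested mutation.
Step by step:
`a = [[8, 1], [7, 1], [2, 1]]` → a = [[8, 1], [7, 1], [2, 1]]
`b = a[:]` → b = [[8, 1], [7, 1], [2, 1]]
`c = a[1:]` → c = [[7, 1], [2, 1]]
`a[0].append(142)` → a = [[8, 1, 142], [7, 1], [2, 1]]; b = [[8, 1, 142], [7, 1], [2, 1]]
`a.append([2, 9])` → a = [[8, 1, 142], [7, 1], [2, 1], [2, 9]]
`print(b[0])` → prints [8, 1, 142]
`print(len(b))` → prints 3
`print(c[0])` → prints [7, 1]

Answer:
[8, 1, 142]
3
[7, 1]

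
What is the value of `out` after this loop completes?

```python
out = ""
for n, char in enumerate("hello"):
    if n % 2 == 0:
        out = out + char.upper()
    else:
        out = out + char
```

Uppercase even positions in 'hello'
`out` takes the values: "" → "H" → "He" → "HeL" → "HeLl" → "HeLlO"

Answer: "HeLlO"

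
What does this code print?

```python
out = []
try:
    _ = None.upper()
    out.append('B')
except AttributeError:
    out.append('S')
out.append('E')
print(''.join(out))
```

Execution trace: 'S' (except AttributeError) → 'E' (after the try/except). Output: SE

Answer: SE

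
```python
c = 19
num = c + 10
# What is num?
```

Trace:
`c = 19` → c = 19
`num = c + 10` → num = 29
So num = 29

Answer: 29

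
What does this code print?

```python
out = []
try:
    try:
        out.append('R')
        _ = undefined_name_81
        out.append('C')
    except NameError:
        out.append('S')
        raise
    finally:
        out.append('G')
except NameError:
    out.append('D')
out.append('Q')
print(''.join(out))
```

Execution trace: 'R' (try body) → 'S' (except NameError) → 'G' (finally) → 'D' (outer except NameError) → 'Q' (after the try/except). Output: RSGDQ

Answer: RSGDQ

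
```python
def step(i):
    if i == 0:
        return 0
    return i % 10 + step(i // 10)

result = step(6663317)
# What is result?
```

Sum of digits of 6663317: 7 + 1 + 3 + 3 + 6 + 6 + 6 = 32

Answer: 32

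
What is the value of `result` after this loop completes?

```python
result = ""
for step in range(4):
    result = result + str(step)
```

Concatenate digits 0 to 3
`result` takes the values: "" → "0" → "01" → "012" → "0123"

Answer: "0123"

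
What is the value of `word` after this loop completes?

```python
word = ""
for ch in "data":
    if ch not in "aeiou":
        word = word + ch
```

Remove vowels from 'data'
`word` takes the values: "" → "d" → "dt"

Answer: "dt"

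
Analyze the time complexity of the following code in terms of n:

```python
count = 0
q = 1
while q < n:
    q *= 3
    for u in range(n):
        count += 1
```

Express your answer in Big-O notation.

Each loop level contributes: log n × n. Multiplying the contributions gives O(n log n).

Answer: O(n log n)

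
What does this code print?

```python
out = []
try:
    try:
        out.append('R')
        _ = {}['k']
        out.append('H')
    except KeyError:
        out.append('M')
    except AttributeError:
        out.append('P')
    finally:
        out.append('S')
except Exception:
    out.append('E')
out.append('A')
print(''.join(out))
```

Execution trace: 'R' (inner try body) → 'M' (inner except KeyError) → 'S' (inner finally) → 'A' (after the try/except). Output: RMSA

Answer: RMSA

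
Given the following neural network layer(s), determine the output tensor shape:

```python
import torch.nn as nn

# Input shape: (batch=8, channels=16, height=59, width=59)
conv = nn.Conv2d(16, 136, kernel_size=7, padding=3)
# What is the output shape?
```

Input: (8, 16, 59, 59) -> Output: (8, 136, 59, 59)

Answer: (8, 136, 59, 59)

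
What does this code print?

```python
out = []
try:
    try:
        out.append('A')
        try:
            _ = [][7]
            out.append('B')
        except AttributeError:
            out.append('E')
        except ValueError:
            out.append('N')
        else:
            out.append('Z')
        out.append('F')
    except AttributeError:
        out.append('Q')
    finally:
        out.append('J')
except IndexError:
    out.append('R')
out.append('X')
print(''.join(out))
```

Execution trace: 'A' (try body) → 'J' (finally) → 'R' (outer except IndexError) → 'X' (after the try/except). Output: AJRX

Answer: AJRX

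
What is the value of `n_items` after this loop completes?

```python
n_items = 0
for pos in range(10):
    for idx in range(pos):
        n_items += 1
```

Triangle number: 0+1+2+...+9
`n_items` takes the values: 0 → 1 → 2 → 3 → 4 → 5 → 6 → 7 → 8 → 9 → 10 → 11 → 12 → 13 → 14 → 15 → 16 → 17 → 18 → 19 → 20 → 21 → 22 → 23 → 24 → 25 → 26 → 27 → 28 → 29 → … → 41 → 42 → 43 → 44 → 45

Answer: 45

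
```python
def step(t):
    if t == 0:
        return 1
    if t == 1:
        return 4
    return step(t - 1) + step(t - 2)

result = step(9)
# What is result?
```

Build up from base cases: step(0)=1, step(1)=4, step(2)=5, step(3)=9, step(4)=14, step(5)=23, step(6)=37, ..., step(9)=157

Answer: 157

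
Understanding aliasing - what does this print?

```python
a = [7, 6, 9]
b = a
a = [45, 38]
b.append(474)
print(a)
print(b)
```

Key concept: rebinding vs mutation: a is rebound to a new list, b still points at the original.
Step by step:
`a = [7, 6, 9]` → a = [7, 6, 9]
`b = a` → b = [7, 6, 9] (same object as a)
`a = [45, 38]` → a = [45, 38]
`b.append(474)` → b = [7, 6, 9, 474]
`print(a)` → prints [45, 38]
`print(b)` → prints [7, 6, 9, 474]

Answer:
[45, 38]
[7, 6, 9, 474]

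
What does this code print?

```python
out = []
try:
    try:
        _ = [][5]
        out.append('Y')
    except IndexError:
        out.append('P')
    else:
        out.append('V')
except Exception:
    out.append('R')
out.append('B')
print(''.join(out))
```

Execution trace: 'P' (inner except IndexError) → 'B' (after the try/except). Output: PB

Answer: PB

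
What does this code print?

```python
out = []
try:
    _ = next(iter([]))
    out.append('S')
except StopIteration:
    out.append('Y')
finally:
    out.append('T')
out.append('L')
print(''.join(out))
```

Execution trace: 'Y' (except StopIteration) → 'T' (finally) → 'L' (after the try/except). Output: YTL

Answer: YTL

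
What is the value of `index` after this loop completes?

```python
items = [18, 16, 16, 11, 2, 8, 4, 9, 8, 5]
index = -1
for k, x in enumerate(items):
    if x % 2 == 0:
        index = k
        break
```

First even number index in [18, 16, 16, 11, 2, 8, 4, 9, 8, 5]
`index` takes the values: -1 → 0

Answer: 0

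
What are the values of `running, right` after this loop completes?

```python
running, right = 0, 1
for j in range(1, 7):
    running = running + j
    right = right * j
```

Sum and factorial of 1 to 6
`running, right` takes the values: (0, 1) → (1, 1) → (3, 1) → (3, 2) → (6, 2) → (6, 6) → (10, 6) → (10, 24) → (15, 24) → (15, 120) → (21, 120) → (21, 720)

Answer: 21, 720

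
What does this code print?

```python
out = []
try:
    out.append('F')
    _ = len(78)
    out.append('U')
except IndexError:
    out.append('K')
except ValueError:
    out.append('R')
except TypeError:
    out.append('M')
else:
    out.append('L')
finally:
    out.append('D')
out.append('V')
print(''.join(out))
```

Execution trace: 'F' (try body) → 'M' (except TypeError) → 'D' (finally) → 'V' (after the try/except). Output: FMDV

Answer: FMDV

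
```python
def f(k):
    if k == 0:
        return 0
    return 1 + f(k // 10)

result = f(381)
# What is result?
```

Count of digits of 381: 3

Answer: 3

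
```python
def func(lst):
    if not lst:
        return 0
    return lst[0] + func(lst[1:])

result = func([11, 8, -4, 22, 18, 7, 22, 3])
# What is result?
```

11 + 8 + (-4) + 22 + 18 + 7 + 22 + 3 + 0 = 87

Answer: 87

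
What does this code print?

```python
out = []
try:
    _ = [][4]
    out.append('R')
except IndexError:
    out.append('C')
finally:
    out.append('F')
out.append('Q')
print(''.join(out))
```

Execution trace: 'C' (except IndexError) → 'F' (finally) → 'Q' (after the try/except). Output: CFQ

Answer: CFQ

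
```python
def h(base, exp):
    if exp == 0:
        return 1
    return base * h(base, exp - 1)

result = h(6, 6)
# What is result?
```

h(6, 6) = 6 * 6 * 6 * 6 * 6 * 6 = 46656

Answer: 46656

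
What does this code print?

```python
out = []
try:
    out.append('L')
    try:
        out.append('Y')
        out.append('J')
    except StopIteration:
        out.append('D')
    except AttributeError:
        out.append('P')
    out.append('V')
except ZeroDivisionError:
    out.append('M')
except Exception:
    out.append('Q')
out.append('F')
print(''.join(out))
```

Execution trace: 'L' (try body) → 'Y' (inner try body) → 'J' (inner try body, no exception) → 'V' (try body, no exception) → 'F' (after the try/except). Output: LYJVF

Answer: LYJVF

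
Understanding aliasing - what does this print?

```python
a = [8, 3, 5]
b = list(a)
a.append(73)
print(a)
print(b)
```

Key concept: list() constructor creates copy.
Step by step:
`a = [8, 3, 5]` → a = [8, 3, 5]
`b = list(a)` → b = [8, 3, 5]
`a.append(73)` → a = [8, 3, 5, 73]
`print(a)` → prints [8, 3, 5, 73]
`print(b)` → prints [8, 3, 5]

Answer:
[8, 3, 5, 73]
[8, 3, 5]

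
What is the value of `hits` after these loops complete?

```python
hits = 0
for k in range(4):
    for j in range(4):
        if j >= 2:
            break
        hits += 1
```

Inner breaks at 2, outer runs 4 times
`hits` takes the values: 0 → 1 → 2 → 3 → 4 → 5 → 6 → 7 → 8

Answer: 8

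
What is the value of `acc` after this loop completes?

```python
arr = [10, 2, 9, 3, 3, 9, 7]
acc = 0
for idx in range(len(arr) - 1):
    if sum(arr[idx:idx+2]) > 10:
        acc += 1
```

Count windows with sum > 10
`acc` takes the values: 0 → 1 → 2 → 3 → 4 → 5

Answer: 5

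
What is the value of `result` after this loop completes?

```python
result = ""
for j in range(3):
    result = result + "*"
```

Repeat '*' 3 times
`result` takes the values: "" → "*" → "**" → "***"

Answer: "***"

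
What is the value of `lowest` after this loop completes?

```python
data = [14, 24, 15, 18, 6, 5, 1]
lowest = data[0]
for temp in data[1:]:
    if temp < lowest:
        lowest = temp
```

Minimum of [14, 24, 15, 18, 6, 5, 1]
`lowest` takes the values: 14 → 6 → 5 → 1

Answer: 1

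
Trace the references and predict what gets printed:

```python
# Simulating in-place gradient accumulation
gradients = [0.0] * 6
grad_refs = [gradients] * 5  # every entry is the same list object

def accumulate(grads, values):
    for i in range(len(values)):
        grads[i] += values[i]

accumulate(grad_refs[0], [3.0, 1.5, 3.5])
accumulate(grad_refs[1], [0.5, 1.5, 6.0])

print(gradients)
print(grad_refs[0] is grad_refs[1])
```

Key concept: gradient accumulation aliasing.
Step by step:
`gradients = [0.0] * 6` → gradients = [0.0, 0.0, 0.0, 0.0, 0.0, 0.0]
`grad_refs = [gradients] * 5` → grad_refs = [[0.0, 0.0, 0.0, 0.0, 0.0, 0.0], [0.0, 0.0, 0.0, 0.0, 0.0, 0.0], [0.0, 0.0, 0.0, 0.0, 0.0, 0.0], [0.0, 0.0, 0.0, 0.0, 0.0, 0.0], [0.0, 0.0, 0.0, 0.0, 0.0, 0.0]]
`accumulate(grad_refs[0], [3.0, 1.5, 3.5])` → gradients = [3.0, 1.5, 3.5, 0.0, 0.0, 0.0]; grad_refs = [[3.0, 1.5, 3.5, 0.0, 0.0, 0.0], [3.0, 1.5, 3.5, 0.0, 0.0, 0.0], [3.0, 1.5, 3.5, 0.0, 0.0, 0.0], [3.0, 1.5, 3.5, 0.0, 0.0, 0.0], [3.0, 1.5, 3.5, 0.0, 0.0, 0.0]]
`accumulate(grad_refs[1], [0.5, 1.5, 6.0])` → gradients = [3.5, 3.0, 9.5, 0.0, 0.0, 0.0]; grad_refs = [[3.5, 3.0, 9.5, 0.0, 0.0, 0.0], [3.5, 3.0, 9.5, 0.0, 0.0, 0.0], [3.5, 3.0, 9.5, 0.0, 0.0, 0.0], [3.5, 3.0, 9.5, 0.0, 0.0, 0.0], [3.5, 3.0, 9.5, 0.0, 0.0, 0.0]]
`print(gradients)` → prints [3.5, 3.0, 9.5, 0.0, 0.0, 0.0]
`print(grad_refs[0] is grad_refs[1])` → prints True

Answer:
[3.5, 3.0, 9.5, 0.0, 0.0, 0.0]
True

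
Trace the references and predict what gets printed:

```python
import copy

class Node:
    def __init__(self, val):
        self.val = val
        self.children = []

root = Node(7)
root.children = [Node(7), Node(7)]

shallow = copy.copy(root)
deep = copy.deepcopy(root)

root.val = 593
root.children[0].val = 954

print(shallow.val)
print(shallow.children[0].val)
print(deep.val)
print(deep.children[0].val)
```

Key concept: deep copy with custom objects.
Step by step:
`root = Node(7)` → root = Node(val=7, children=[])
`root.children = [Node(7), Node(7)]` → root = Node(val=7, children=[Node(val=7, children=[]), Node(val=7, children=[])])
`shallow = copy.copy(root)` → shallow = Node(val=7, children=[Node(val=7, children=[]), Node(val=7, children=[])])
`deep = copy.deepcopy(root)` → deep = Node(val=7, children=[Node(val=7, children=[]), Node(val=7, children=[])])
`root.val = 593` → root = Node(val=593, children=[Node(val=7, children=[]), Node(val=7, children=[])])
`root.children[0].val = 954` → root = Node(val=593, children=[Node(val=954, children=[]), Node(val=7, children=[])]); shallow = Node(val=7, children=[Node(val=954, children=[]), Node(val=7, children=[])])
`print(shallow.val)` → prints 7
`print(shallow.children[0].val)` → prints 954
`print(deep.val)` → prints 7
`print(deep.children[0].val)` → prints 7

Answer:
7
954
7
7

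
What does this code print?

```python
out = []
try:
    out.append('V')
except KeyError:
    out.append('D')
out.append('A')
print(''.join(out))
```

Execution trace: 'V' (try body, no exception) → 'A' (after the try/except). Output: VA

Answer: VA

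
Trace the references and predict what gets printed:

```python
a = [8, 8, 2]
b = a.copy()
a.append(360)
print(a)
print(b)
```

Key concept: list.copy() creates independent copy.
Step by step:
`a = [8, 8, 2]` → a = [8, 8, 2]
`b = a.copy()` → b = [8, 8, 2]
`a.append(360)` → a = [8, 8, 2, 360]
`print(a)` → prints [8, 8, 2, 360]
`print(b)` → prints [8, 8, 2]

Answer:
[8, 8, 2, 360]
[8, 8, 2]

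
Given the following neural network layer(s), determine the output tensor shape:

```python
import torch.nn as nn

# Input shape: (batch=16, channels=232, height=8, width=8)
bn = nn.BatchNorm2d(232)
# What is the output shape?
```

Input: (16, 232, 8, 8) -> Output: (16, 232, 8, 8)

Answer: (16, 232, 8, 8)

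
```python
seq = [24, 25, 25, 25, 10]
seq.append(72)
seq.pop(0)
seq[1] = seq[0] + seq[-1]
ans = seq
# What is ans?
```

Trace:
`seq = [24, 25, 25, 25, 10]` → seq = [24, 25, 25, 25, 10]
`seq.append(72)` → seq = [24, 25, 25, 25, 10, 72]
`seq.pop(0)` → seq = [25, 25, 25, 10, 72]
`seq[1] = seq[0] + seq[-1]` → seq = [25, 97, 25, 10, 72]
`ans = seq` → ans = [25, 97, 25, 10, 72]
So ans = [25, 97, 25, 10, 72]

Answer: [25, 97, 25, 10, 72]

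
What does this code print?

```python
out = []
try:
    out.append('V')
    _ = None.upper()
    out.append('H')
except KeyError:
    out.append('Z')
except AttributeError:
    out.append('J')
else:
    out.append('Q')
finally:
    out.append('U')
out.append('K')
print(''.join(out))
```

Execution trace: 'V' (try body) → 'J' (except AttributeError) → 'U' (finally) → 'K' (after the try/except). Output: VJUK

Answer: VJUK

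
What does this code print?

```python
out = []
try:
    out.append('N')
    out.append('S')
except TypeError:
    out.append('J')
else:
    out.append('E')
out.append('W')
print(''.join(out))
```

Execution trace: 'N' (try body) → 'S' (try body, no exception) → 'E' (else) → 'W' (after the try/except). Output: NSEW

Answer: NSEW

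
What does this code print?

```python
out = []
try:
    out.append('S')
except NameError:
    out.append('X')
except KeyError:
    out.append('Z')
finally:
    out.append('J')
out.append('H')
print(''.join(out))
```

Execution trace: 'S' (try body, no exception) → 'J' (finally) → 'H' (after the try/except). Output: SJH

Answer: SJH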